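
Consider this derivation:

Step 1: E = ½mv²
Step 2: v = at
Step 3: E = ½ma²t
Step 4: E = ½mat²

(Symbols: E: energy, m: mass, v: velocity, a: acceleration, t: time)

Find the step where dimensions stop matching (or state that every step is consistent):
Step 3

Step 1: E = ½mv² → LHS [L^2 M T^-2], RHS [L^2 M T^-2] ✓
Step 2: v = at → LHS [L T^-1], RHS [L T^-1] ✓
Step 3: E = ½ma²t → LHS [L^2 M T^-2], RHS [L^2 M T^-3] ✗

The first dimensional inconsistency appears in step 3: E = ½ma²t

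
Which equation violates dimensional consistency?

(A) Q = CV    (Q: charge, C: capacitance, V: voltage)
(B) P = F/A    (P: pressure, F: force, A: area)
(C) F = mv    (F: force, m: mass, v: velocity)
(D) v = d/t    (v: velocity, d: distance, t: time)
(C) F = mv

The equation (C) F = mv is dimensionally incorrect.

LHS (F): [L M T^-2]
RHS (mv): [L M T^-1] ✗

The dimensions do not match. The other three equations balance.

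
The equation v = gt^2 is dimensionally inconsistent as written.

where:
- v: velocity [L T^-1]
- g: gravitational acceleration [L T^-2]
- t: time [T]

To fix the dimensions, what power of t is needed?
The exponent of t should be 1: v = gt

The LHS v has dimensions [L T^-1]; t has dimensions [T].
As written, the RHS gt^2 (exponent 2 on t) has dimensions [L], which does not match.
With exponent 1, the RHS gt has dimensions [L T^-1], matching the LHS.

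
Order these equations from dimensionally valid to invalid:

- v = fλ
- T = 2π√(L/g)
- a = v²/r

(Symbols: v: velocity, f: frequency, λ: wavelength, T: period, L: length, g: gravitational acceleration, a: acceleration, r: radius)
Dimensionally correct: v = fλ, T = 2π√(L/g), a = v²/r
Dimensionally incorrect: none
Ordered (correct first, then incorrect): v = fλ, T = 2π√(L/g), a = v²/r

- v = fλ: LHS [L T^-1], RHS [L T^-1] → correct ✓
- T = 2π√(L/g): LHS [T], RHS [T] → correct ✓
- a = v²/r: LHS [L T^-2], RHS [L T^-2] → correct ✓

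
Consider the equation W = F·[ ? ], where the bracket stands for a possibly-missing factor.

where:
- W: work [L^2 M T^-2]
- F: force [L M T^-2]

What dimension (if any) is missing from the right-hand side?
[L] — length (e.g. a distance d)

W has dimensions [L^2 M T^-2]; F has dimensions [L M T^-2].
The bracketed factor must supply [L^2 M T^-2] / [L M T^-2] = [L].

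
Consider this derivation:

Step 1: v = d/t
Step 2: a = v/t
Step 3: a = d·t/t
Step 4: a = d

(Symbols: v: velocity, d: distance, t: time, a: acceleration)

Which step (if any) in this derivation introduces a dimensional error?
Step 3

Step 1: v = d/t → LHS [L T^-1], RHS [L T^-1] ✓
Step 2: a = v/t → LHS [L T^-2], RHS [L T^-2] ✓
Step 3: a = d·t/t → LHS [L T^-2], RHS [L] ✗

The first dimensional inconsistency appears in step 3: a = d·t/t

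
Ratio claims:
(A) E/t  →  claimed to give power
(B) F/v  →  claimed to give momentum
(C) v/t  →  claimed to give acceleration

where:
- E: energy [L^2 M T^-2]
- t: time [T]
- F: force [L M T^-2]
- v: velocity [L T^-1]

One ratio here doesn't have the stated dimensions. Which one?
(B) F/v does not give momentum

(A) E/t: [L^2 M T^-3] = power [L^2 M T^-3] ✓
(B) F/v: [M T^-1] ≠ momentum [L M T^-1] ✗
(C) v/t: [L T^-2] = acceleration [L T^-2] ✓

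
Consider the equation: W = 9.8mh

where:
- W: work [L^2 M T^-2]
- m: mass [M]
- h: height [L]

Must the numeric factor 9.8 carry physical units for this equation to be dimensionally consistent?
Yes

W has dimensions [L^2 M T^-2], while mh alone has dimensions [L M]. For the equation to balance, the factor 9.8 must carry dimensions [L T^-2] — it is a dimensional constant (a numerical value of a physical quantity with its units suppressed), not a pure number.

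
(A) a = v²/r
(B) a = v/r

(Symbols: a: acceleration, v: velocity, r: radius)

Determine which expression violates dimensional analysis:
(B)

(A) a = v²/r: LHS [L T^-2], RHS [L T^-2] ✓
(B) a = v/r: LHS [L T^-2], RHS [T^-1] ✗

Expression (B) a = v/r is dimensionally incorrect.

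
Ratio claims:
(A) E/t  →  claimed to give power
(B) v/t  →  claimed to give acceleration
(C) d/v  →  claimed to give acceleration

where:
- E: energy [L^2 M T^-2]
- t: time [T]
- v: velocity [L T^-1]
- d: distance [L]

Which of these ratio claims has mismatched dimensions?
(C) d/v does not give acceleration

(A) E/t: [L^2 M T^-3] = power [L^2 M T^-3] ✓
(B) v/t: [L T^-2] = acceleration [L T^-2] ✓
(C) d/v: [T] ≠ acceleration [L T^-2] ✗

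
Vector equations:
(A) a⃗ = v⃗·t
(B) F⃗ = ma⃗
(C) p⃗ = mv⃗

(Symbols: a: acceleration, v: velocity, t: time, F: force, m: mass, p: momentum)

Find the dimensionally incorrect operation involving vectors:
(A) a⃗ = v⃗·t

(A) a⃗ = v⃗·t: LHS [L T^-2], RHS [L] ✗ — acceleration is velocity per time; should be v⃗/t
(B) F⃗ = ma⃗: LHS [L M T^-2], RHS [L M T^-2] ✓ — Force and acceleration are vectors, mass is a scalar
(C) p⃗ = mv⃗: LHS [L M T^-1], RHS [L M T^-1] ✓ — mass (scalar) times velocity (vector)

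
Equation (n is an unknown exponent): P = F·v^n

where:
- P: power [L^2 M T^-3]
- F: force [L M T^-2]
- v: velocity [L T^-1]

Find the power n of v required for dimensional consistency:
n = 1

P has dimensions [L^2 M T^-3]; v has dimensions [L T^-1].
The rest of the RHS has dimensions [L M T^-2], so v^n must supply [L T^-1].
With n = 1: F·v^1 has dimensions [L^2 M T^-3], matching the LHS ✓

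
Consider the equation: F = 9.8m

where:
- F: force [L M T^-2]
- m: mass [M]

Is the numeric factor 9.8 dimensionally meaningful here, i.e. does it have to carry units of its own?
Yes

F has dimensions [L M T^-2], while m alone has dimensions [M]. For the equation to balance, the factor 9.8 must carry dimensions [L T^-2] — it is a dimensional constant (a numerical value of a physical quantity with its units suppressed), not a pure number.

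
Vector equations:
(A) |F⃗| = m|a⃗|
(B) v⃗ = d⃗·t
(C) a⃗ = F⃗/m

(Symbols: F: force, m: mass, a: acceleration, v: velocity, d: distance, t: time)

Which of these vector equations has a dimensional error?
(B) v⃗ = d⃗·t

(A) |F⃗| = m|a⃗|: LHS [L M T^-2], RHS [L M T^-2] ✓ — magnitudes of vectors are scalars
(B) v⃗ = d⃗·t: LHS [L T^-1], RHS [L T] ✗ — velocity is displacement per time; should be d⃗/t
(C) a⃗ = F⃗/m: LHS [L T^-2], RHS [L T^-2] ✓ — force (vector) divided by mass (scalar)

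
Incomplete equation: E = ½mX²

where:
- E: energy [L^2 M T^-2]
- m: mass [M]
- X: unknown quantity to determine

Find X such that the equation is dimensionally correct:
X = v (velocity), dimensions [L T^-1]

E has dimensions [L^2 M T^-2]; the rest of the RHS (½m) has dimensions [M].
So X² must have dimensions [L^2 T^-2], i.e. X has dimensions [L T^-1] — X = v (velocity).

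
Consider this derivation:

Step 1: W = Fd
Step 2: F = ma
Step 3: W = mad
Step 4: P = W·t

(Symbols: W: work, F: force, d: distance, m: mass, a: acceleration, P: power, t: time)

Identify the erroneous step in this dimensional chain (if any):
Step 4

Step 1: W = Fd → LHS [L^2 M T^-2], RHS [L^2 M T^-2] ✓
Step 2: F = ma → LHS [L M T^-2], RHS [L M T^-2] ✓
Step 3: W = mad → LHS [L^2 M T^-2], RHS [L^2 M T^-2] ✓
Step 4: P = W·t → LHS [L^2 M T^-3], RHS [L^2 M T^-1] ✗

The first dimensional inconsistency appears in step 4: P = W·t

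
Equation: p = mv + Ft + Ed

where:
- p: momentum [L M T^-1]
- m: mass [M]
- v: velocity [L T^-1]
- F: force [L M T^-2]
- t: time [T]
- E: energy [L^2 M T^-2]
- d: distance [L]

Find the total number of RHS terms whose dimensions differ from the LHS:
1

LHS p: [L M T^-1]
- mv: [L M T^-1] ✓
- Ft: [L M T^-1] ✓
- Ed: [L^3 M T^-2] ✗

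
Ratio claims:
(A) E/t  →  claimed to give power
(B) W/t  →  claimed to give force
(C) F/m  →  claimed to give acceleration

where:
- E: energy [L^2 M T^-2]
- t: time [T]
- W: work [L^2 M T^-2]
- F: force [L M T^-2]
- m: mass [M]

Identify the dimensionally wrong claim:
(B) W/t does not give force

(A) E/t: [L^2 M T^-3] = power [L^2 M T^-3] ✓
(B) W/t: [L^2 M T^-3] ≠ force [L M T^-2] ✗
(C) F/m: [L T^-2] = acceleration [L T^-2] ✓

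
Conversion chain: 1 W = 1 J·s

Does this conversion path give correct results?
The chain is incorrect (it contains an error).

Incorrect: Watt is J/s, not J·s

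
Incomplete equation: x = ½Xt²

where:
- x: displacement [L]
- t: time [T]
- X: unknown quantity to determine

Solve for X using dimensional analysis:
X = a (acceleration), dimensions [L T^-2]

x has dimensions [L]; the rest of the RHS (½ t²) has dimensions [T^2].
So X must have dimensions [L T^-2] — X = a (acceleration).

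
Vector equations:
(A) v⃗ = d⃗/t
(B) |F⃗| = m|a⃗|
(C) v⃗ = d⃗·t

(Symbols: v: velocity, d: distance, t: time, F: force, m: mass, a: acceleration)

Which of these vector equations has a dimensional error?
(C) v⃗ = d⃗·t

(A) v⃗ = d⃗/t: LHS [L T^-1], RHS [L T^-1] ✓ — displacement (vector) divided by time (scalar)
(B) |F⃗| = m|a⃗|: LHS [L M T^-2], RHS [L M T^-2] ✓ — magnitudes of vectors are scalars
(C) v⃗ = d⃗·t: LHS [L T^-1], RHS [L T] ✗ — velocity is displacement per time; should be d⃗/t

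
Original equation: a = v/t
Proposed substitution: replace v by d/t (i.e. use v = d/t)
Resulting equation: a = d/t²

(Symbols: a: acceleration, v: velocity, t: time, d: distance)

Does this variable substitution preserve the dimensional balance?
Yes

[v] = [L T^-1] and [d/t] = [L T^-1]. These match, so the substitution replaces a quantity by one of the same dimensions and the result a = d/t² has LHS [L T^-2] vs RHS [L T^-2] — still consistent.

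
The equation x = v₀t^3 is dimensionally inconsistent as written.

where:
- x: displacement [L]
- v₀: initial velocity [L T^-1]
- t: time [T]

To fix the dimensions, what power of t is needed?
The exponent of t should be 1: x = v₀t

The LHS x has dimensions [L]; t has dimensions [T].
As written, the RHS v₀t^3 (exponent 3 on t) has dimensions [L T^2], which does not match.
With exponent 1, the RHS v₀t has dimensions [L], matching the LHS.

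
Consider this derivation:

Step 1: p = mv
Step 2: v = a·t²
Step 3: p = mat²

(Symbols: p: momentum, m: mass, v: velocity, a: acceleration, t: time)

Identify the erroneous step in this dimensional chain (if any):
Step 2

Step 1: p = mv → LHS [L M T^-1], RHS [L M T^-1] ✓
Step 2: v = a·t² → LHS [L T^-1], RHS [L] ✗

The first dimensional inconsistency appears in step 2: v = a·t²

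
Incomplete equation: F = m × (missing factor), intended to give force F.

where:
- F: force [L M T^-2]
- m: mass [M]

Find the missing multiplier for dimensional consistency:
a (acceleration), dimensions [L T^-2]

F has dimensions [L M T^-2] and m has dimensions [M].
The missing factor must have dimensions [L M T^-2] / [M] = [L T^-2], i.e. acceleration (a).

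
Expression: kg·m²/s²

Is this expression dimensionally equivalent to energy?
Yes

The expression kg·m²/s² has dimensions [L^2 M T^-2], which is exactly energy [L^2 M T^-2].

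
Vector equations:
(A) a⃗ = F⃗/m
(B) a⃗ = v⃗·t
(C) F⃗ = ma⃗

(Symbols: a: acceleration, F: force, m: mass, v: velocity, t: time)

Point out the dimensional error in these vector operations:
(B) a⃗ = v⃗·t

(A) a⃗ = F⃗/m: LHS [L T^-2], RHS [L T^-2] ✓ — force (vector) divided by mass (scalar)
(B) a⃗ = v⃗·t: LHS [L T^-2], RHS [L] ✗ — acceleration is velocity per time; should be v⃗/t
(C) F⃗ = ma⃗: LHS [L M T^-2], RHS [L M T^-2] ✓ — Force and acceleration are vectors, mass is a scalar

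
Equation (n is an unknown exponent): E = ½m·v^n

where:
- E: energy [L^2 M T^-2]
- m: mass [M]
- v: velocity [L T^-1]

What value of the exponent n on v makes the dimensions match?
n = 2

E has dimensions [L^2 M T^-2]; v has dimensions [L T^-1].
The rest of the RHS has dimensions [M], so v^n must supply [L^2 T^-2].
With n = 2: ½m·v^2 has dimensions [L^2 M T^-2], matching the LHS ✓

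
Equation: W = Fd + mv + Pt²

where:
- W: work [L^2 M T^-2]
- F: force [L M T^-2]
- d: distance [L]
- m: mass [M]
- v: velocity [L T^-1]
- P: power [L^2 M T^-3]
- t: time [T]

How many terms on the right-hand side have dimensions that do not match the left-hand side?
2

LHS W: [L^2 M T^-2]
- Fd: [L^2 M T^-2] ✓
- mv: [L M T^-1] ✗
- Pt²: [L^2 M T^-1] ✗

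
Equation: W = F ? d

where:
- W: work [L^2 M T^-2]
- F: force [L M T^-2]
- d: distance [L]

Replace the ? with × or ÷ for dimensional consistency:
multiplication (×): W = F × d

W [L^2 M T^-2]; F [L M T^-2]; d [L].
F × d → [L^2 M T^-2] ✓
F ÷ d → [M T^-2] ✗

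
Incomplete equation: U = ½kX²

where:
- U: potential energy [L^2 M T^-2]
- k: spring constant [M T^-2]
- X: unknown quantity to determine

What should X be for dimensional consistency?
X = x (displacement), dimensions [L]

U has dimensions [L^2 M T^-2]; the rest of the RHS (½k) has dimensions [M T^-2].
So X² must have dimensions [L^2], i.e. X has dimensions [L] — X = x (displacement).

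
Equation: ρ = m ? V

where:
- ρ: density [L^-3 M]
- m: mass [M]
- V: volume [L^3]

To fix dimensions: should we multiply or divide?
division (÷): ρ = m ÷ V

ρ [L^-3 M]; m [M]; V [L^3].
m × V → [L^3 M] ✗
m ÷ V → [L^-3 M] ✓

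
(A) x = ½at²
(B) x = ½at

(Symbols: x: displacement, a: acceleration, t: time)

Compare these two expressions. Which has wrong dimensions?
(B)

(A) x = ½at²: LHS [L], RHS [L] ✓
(B) x = ½at: LHS [L], RHS [L T^-1] ✗

Expression (B) x = ½at is dimensionally incorrect.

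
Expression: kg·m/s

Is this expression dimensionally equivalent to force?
No

The expression kg·m/s has dimensions [L M T^-1], but force has dimensions [L M T^-2].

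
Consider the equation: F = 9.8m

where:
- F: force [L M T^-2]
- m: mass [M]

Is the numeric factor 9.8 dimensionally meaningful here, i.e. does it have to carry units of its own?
Yes

F has dimensions [L M T^-2], while m alone has dimensions [M]. For the equation to balance, the factor 9.8 must carry dimensions [L T^-2] — it is a dimensional constant (a numerical value of a physical quantity with its units suppressed), not a pure number.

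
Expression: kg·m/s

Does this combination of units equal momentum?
Yes

The expression kg·m/s has dimensions [L M T^-1], which is exactly momentum [L M T^-1].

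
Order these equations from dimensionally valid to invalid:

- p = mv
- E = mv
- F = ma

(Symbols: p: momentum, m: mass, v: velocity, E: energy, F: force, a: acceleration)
Dimensionally correct: p = mv, F = ma
Dimensionally incorrect: E = mv
Ordered (correct first, then incorrect): p = mv, F = ma, E = mv

- p = mv: LHS [L M T^-1], RHS [L M T^-1] → correct ✓
- E = mv: LHS [L^2 M T^-2], RHS [L M T^-1] → incorrect ✗
- F = ma: LHS [L M T^-2], RHS [L M T^-2] → correct ✓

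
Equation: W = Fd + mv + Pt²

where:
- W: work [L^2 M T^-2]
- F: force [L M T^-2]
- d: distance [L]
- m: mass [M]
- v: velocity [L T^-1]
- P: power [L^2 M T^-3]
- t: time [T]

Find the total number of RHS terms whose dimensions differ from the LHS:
2

LHS W: [L^2 M T^-2]
- Fd: [L^2 M T^-2] ✓
- mv: [L M T^-1] ✗
- Pt²: [L^2 M T^-1] ✗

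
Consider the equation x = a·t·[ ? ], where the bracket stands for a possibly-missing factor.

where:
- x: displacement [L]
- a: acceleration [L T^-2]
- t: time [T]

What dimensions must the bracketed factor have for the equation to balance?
[T] — time (e.g. t)

x has dimensions [L]; a·t has dimensions [L T^-1].
The bracketed factor must supply [L] / [L T^-1] = [T].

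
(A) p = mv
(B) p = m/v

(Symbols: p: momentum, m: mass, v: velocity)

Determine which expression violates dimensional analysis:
(B)

(A) p = mv: LHS [L M T^-1], RHS [L M T^-1] ✓
(B) p = m/v: LHS [L M T^-1], RHS [L^-1 M T] ✗

Expression (B) p = m/v is dimensionally incorrect.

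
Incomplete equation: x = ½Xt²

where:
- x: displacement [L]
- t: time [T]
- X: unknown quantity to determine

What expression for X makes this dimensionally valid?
X = a (acceleration), dimensions [L T^-2]

x has dimensions [L]; the rest of the RHS (½ t²) has dimensions [T^2].
So X must have dimensions [L T^-2] — X = a (acceleration).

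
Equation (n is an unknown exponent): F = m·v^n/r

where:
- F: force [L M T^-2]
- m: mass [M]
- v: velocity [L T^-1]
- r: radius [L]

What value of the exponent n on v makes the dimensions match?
n = 2

F has dimensions [L M T^-2]; v has dimensions [L T^-1].
The rest of the RHS has dimensions [L^-1 M], so v^n must supply [L^2 T^-2].
With n = 2: m·v^2/r has dimensions [L M T^-2], matching the LHS ✓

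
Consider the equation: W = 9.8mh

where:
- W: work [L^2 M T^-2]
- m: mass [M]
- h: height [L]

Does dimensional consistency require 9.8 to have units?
Yes

W has dimensions [L^2 M T^-2], while mh alone has dimensions [L M]. For the equation to balance, the factor 9.8 must carry dimensions [L T^-2] — it is a dimensional constant (a numerical value of a physical quantity with its units suppressed), not a pure number.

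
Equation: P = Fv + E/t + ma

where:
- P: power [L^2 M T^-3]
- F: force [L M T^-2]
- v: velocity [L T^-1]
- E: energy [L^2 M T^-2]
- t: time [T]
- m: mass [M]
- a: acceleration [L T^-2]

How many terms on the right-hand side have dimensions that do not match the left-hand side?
1

LHS P: [L^2 M T^-3]
- Fv: [L^2 M T^-3] ✓
- E/t: [L^2 M T^-3] ✓
- ma: [L M T^-2] ✗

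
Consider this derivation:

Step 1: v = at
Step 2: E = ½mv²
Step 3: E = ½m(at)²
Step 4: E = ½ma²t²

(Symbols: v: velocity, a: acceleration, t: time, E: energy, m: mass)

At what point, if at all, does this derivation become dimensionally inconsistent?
No step introduces an error — all steps are dimensionally consistent.

Step 1: v = at → LHS [L T^-1], RHS [L T^-1] ✓
Step 2: E = ½mv² → LHS [L^2 M T^-2], RHS [L^2 M T^-2] ✓
Step 3: E = ½m(at)² → LHS [L^2 M T^-2], RHS [L^2 M T^-2] ✓
Step 4: E = ½ma²t² → LHS [L^2 M T^-2], RHS [L^2 M T^-2] ✓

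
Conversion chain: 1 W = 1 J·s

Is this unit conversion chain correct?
The chain is incorrect (it contains an error).

Incorrect: Watt is J/s, not J·s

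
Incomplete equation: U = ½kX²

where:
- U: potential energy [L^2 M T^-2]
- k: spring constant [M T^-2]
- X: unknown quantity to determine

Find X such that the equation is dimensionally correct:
X = x (displacement), dimensions [L]

U has dimensions [L^2 M T^-2]; the rest of the RHS (½k) has dimensions [M T^-2].
So X² must have dimensions [L^2], i.e. X has dimensions [L] — X = x (displacement).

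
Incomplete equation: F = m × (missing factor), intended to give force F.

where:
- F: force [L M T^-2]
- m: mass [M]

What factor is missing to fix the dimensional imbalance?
a (acceleration), dimensions [L T^-2]

F has dimensions [L M T^-2] and m has dimensions [M].
The missing factor must have dimensions [L M T^-2] / [M] = [L T^-2], i.e. acceleration (a).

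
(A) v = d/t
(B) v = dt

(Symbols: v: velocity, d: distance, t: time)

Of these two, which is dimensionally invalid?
(B)

(A) v = d/t: LHS [L T^-1], RHS [L T^-1] ✓
(B) v = dt: LHS [L T^-1], RHS [L T] ✗

Expression (B) v = dt is dimensionally incorrect.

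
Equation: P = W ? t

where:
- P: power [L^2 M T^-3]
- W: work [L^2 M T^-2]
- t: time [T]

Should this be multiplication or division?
division (÷): P = W ÷ t

P [L^2 M T^-3]; W [L^2 M T^-2]; t [T].
W × t → [L^2 M T^-1] ✗
W ÷ t → [L^2 M T^-3] ✓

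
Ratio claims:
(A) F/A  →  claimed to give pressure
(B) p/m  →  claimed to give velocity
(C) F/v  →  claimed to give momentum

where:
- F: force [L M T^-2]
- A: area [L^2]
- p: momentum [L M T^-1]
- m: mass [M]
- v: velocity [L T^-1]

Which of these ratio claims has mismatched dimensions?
(C) F/v does not give momentum

(A) F/A: [L^-1 M T^-2] = pressure [L^-1 M T^-2] ✓
(B) p/m: [L T^-1] = velocity [L T^-1] ✓
(C) F/v: [M T^-1] ≠ momentum [L M T^-1] ✗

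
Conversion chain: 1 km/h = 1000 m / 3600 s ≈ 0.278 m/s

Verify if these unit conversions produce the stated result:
The chain is correct (no errors).

Correct: 1 km = 1000 m, 1 h = 3600 s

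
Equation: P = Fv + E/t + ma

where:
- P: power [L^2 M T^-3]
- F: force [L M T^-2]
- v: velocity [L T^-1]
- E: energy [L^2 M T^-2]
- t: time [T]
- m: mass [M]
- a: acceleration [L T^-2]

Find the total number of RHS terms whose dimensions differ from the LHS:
1

LHS P: [L^2 M T^-3]
- Fv: [L^2 M T^-3] ✓
- E/t: [L^2 M T^-3] ✓
- ma: [L M T^-2] ✗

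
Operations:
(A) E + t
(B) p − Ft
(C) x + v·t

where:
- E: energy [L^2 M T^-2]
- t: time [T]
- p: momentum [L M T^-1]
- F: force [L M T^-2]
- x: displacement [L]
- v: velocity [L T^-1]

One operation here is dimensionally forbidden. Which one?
(A) E + t

(A) E + t: E [L^2 M T^-2] and t [T] — different dimensions cannot be added/subtracted ✗
(B) p − Ft: p [L M T^-1] and Ft [L M T^-1] — same dimensions ✓
(C) x + v·t: x [L] and v·t [L] — same dimensions ✓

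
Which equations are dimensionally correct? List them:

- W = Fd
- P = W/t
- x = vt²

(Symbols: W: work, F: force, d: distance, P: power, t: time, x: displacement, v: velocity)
Dimensionally correct: W = Fd, P = W/t
Dimensionally incorrect: x = vt²
Ordered (correct first, then incorrect): W = Fd, P = W/t, x = vt²

- W = Fd: LHS [L^2 M T^-2], RHS [L^2 M T^-2] → correct ✓
- P = W/t: LHS [L^2 M T^-3], RHS [L^2 M T^-3] → correct ✓
- x = vt²: LHS [L], RHS [L T] → incorrect ✗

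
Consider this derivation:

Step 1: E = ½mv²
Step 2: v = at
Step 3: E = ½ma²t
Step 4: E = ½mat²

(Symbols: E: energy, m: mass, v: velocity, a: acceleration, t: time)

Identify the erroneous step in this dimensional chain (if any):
Step 3

Step 1: E = ½mv² → LHS [L^2 M T^-2], RHS [L^2 M T^-2] ✓
Step 2: v = at → LHS [L T^-1], RHS [L T^-1] ✓
Step 3: E = ½ma²t → LHS [L^2 M T^-2], RHS [L^2 M T^-3] ✗

The first dimensional inconsistency appears in step 3: E = ½ma²t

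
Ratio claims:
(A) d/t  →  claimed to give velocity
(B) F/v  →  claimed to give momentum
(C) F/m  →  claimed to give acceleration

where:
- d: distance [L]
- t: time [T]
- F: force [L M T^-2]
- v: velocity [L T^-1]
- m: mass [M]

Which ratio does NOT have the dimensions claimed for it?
(B) F/v does not give momentum

(A) d/t: [L T^-1] = velocity [L T^-1] ✓
(B) F/v: [M T^-1] ≠ momentum [L M T^-1] ✗
(C) F/m: [L T^-2] = acceleration [L T^-2] ✓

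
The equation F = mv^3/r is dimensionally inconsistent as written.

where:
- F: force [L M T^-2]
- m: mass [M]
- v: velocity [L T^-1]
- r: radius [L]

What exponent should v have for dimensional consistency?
The exponent of v should be 2: F = mv^2/r

The LHS F has dimensions [L M T^-2]; v has dimensions [L T^-1].
As written, the RHS mv^3/r (exponent 3 on v) has dimensions [L^2 M T^-3], which does not match.
With exponent 2, the RHS mv^2/r has dimensions [L M T^-2], matching the LHS.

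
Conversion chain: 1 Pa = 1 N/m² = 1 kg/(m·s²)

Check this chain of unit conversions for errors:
The chain is correct (no errors).

Correct: Pascal is Newton per square meter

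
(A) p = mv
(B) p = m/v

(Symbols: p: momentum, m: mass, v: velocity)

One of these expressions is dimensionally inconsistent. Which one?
(B)

(A) p = mv: LHS [L M T^-1], RHS [L M T^-1] ✓
(B) p = m/v: LHS [L M T^-1], RHS [L^-1 M T] ✗

Expression (B) p = m/v is dimensionally incorrect.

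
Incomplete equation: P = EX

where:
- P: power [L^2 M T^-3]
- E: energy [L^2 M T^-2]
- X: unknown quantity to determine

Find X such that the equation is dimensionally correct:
X = f (inverse time / frequency (1/t)), dimensions [T^-1]

P has dimensions [L^2 M T^-3]; the rest of the RHS (E) has dimensions [L^2 M T^-2].
So X must have dimensions [T^-1] — X = f (inverse time / frequency (1/t)).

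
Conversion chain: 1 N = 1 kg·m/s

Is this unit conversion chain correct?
The chain is incorrect (it contains an error).

Incorrect: Newton is kg·m/s², not kg·m/s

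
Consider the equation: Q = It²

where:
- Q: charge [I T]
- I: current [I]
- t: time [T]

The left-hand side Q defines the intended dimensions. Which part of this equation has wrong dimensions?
The right-hand side term It²

Q has dimensions [I T], but It² has dimensions [I T^2], so the term It² is dimensionally wrong for Q.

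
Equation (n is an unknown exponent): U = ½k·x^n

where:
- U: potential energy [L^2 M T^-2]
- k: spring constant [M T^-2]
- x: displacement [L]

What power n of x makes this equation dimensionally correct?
n = 2

U has dimensions [L^2 M T^-2]; x has dimensions [L].
The rest of the RHS has dimensions [M T^-2], so x^n must supply [L^2].
With n = 2: ½k·x^2 has dimensions [L^2 M T^-2], matching the LHS ✓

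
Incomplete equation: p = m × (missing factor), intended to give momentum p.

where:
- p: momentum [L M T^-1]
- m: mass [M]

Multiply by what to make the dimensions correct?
v (velocity), dimensions [L T^-1]

p has dimensions [L M T^-1] and m has dimensions [M].
The missing factor must have dimensions [L M T^-1] / [M] = [L T^-1], i.e. velocity (v).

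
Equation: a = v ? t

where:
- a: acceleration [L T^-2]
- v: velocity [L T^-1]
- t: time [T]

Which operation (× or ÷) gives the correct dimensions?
division (÷): a = v ÷ t

a [L T^-2]; v [L T^-1]; t [T].
v × t → [L] ✗
v ÷ t → [L T^-2] ✓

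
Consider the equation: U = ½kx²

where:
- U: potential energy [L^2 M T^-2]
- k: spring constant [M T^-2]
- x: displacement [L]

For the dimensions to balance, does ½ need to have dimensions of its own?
No

U has dimensions [L^2 M T^-2] and kx² already has dimensions [L^2 M T^-2], so the equation balances without ½ contributing any dimensions. ½ is a pure (dimensionless) number; changing or removing it would not affect dimensional consistency.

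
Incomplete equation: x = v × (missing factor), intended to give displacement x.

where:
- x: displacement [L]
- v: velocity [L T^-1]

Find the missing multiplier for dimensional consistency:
t (time), dimensions [T]

x has dimensions [L] and v has dimensions [L T^-1].
The missing factor must have dimensions [L] / [L T^-1] = [T], i.e. time (t).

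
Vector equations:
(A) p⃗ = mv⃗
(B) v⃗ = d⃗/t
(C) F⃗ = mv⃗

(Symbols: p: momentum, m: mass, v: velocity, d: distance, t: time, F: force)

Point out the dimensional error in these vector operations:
(C) F⃗ = mv⃗

(A) p⃗ = mv⃗: LHS [L M T^-1], RHS [L M T^-1] ✓ — mass (scalar) times velocity (vector)
(B) v⃗ = d⃗/t: LHS [L T^-1], RHS [L T^-1] ✓ — displacement (vector) divided by time (scalar)
(C) F⃗ = mv⃗: LHS [L M T^-2], RHS [L M T^-1] ✗ — mass times velocity is momentum, not force; should be ma⃗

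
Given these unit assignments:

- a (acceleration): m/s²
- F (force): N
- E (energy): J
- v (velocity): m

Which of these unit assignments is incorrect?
v

The variable v (velocity) should have units m/s, not m.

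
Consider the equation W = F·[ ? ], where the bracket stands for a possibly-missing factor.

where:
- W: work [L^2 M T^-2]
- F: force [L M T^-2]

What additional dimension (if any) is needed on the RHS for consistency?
[L] — length (e.g. a distance d)

W has dimensions [L^2 M T^-2]; F has dimensions [L M T^-2].
The bracketed factor must supply [L^2 M T^-2] / [L M T^-2] = [L].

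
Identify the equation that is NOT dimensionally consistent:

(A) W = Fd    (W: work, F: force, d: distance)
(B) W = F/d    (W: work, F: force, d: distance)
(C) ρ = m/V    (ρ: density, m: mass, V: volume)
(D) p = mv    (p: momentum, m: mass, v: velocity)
(B) W = F/d

The equation (B) W = F/d is dimensionally incorrect.

LHS (W): [L^2 M T^-2]
RHS (F/d): [M T^-2] ✗

The dimensions do not match. The other three equations balance.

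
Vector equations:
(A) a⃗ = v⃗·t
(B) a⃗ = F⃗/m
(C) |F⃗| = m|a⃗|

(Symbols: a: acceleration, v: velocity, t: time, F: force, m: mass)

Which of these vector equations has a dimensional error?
(A) a⃗ = v⃗·t

(A) a⃗ = v⃗·t: LHS [L T^-2], RHS [L] ✗ — acceleration is velocity per time; should be v⃗/t
(B) a⃗ = F⃗/m: LHS [L T^-2], RHS [L T^-2] ✓ — force (vector) divided by mass (scalar)
(C) |F⃗| = m|a⃗|: LHS [L M T^-2], RHS [L M T^-2] ✓ — magnitudes of vectors are scalars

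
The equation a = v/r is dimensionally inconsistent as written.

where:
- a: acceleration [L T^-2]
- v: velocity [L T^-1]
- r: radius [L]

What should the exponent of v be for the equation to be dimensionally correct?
The exponent of v should be 2: a = v^2/r

The LHS a has dimensions [L T^-2]; v has dimensions [L T^-1].
As written, the RHS v/r (exponent 1 on v) has dimensions [T^-1], which does not match.
With exponent 2, the RHS v^2/r has dimensions [L T^-2], matching the LHS.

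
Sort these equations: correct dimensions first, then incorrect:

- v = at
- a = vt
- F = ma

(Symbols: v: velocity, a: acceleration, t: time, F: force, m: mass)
Dimensionally correct: v = at, F = ma
Dimensionally incorrect: a = vt
Ordered (correct first, then incorrect): v = at, F = ma, a = vt

- v = at: LHS [L T^-1], RHS [L T^-1] → correct ✓
- a = vt: LHS [L T^-2], RHS [L] → incorrect ✗
- F = ma: LHS [L M T^-2], RHS [L M T^-2] → correct ✓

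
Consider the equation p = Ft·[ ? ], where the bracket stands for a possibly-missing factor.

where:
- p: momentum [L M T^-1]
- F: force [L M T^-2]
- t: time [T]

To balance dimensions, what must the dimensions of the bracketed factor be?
Nothing is missing — the bracketed factor must be dimensionless.

p has dimensions [L M T^-1] and Ft already has dimensions [L M T^-1], so p = Ft is dimensionally complete.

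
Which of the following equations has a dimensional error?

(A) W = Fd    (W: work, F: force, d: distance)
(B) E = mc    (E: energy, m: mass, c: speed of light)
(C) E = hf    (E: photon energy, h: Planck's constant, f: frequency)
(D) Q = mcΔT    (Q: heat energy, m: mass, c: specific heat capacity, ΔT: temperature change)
(B) E = mc

The equation (B) E = mc is dimensionally incorrect.

LHS (E): [L^2 M T^-2]
RHS (mc): [L M T^-1] ✗

The dimensions do not match. The other three equations balance.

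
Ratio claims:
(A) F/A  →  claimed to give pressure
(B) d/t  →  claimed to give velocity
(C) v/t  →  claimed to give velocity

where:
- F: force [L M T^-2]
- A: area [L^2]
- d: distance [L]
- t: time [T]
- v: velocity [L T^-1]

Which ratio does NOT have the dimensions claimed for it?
(C) v/t does not give velocity

(A) F/A: [L^-1 M T^-2] = pressure [L^-1 M T^-2] ✓
(B) d/t: [L T^-1] = velocity [L T^-1] ✓
(C) v/t: [L T^-2] ≠ velocity [L T^-1] ✗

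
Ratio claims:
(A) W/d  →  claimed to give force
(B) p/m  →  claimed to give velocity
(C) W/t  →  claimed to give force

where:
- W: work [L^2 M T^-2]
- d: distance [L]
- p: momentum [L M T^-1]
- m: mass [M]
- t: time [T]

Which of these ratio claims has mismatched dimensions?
(C) W/t does not give force

(A) W/d: [L M T^-2] = force [L M T^-2] ✓
(B) p/m: [L T^-1] = velocity [L T^-1] ✓
(C) W/t: [L^2 M T^-3] ≠ force [L M T^-2] ✗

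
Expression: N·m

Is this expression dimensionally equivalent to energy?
Yes

The expression N·m has dimensions [L^2 M T^-2], which is exactly energy [L^2 M T^-2].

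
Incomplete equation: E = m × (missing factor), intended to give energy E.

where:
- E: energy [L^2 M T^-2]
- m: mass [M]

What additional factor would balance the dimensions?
v² (velocity squared), dimensions [L^2 T^-2]

E has dimensions [L^2 M T^-2] and m has dimensions [M].
The missing factor must have dimensions [L^2 M T^-2] / [M] = [L^2 T^-2], i.e. velocity squared (v²).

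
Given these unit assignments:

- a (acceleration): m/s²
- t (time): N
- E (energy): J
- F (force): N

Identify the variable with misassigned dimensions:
t

The variable t (time) should have units s, not N.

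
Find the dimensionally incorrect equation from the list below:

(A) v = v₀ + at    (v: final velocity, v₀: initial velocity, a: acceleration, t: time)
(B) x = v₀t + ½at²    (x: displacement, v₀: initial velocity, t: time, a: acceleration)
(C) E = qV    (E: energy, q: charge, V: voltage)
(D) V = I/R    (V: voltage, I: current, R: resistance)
(D) V = I/R

The equation (D) V = I/R is dimensionally incorrect.

LHS (V): [I^-1 L^2 M T^-3]
RHS (I/R): [I^3 L^-2 M^-1 T^3] ✗

The dimensions do not match. The other three equations balance.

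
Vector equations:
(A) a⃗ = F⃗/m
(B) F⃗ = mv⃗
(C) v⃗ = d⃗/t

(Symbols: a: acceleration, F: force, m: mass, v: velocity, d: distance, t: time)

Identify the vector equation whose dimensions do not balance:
(B) F⃗ = mv⃗

(A) a⃗ = F⃗/m: LHS [L T^-2], RHS [L T^-2] ✓ — force (vector) divided by mass (scalar)
(B) F⃗ = mv⃗: LHS [L M T^-2], RHS [L M T^-1] ✗ — mass times velocity is momentum, not force; should be ma⃗
(C) v⃗ = d⃗/t: LHS [L T^-1], RHS [L T^-1] ✓ — displacement (vector) divided by time (scalar)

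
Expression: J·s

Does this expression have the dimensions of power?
No

The expression J·s has dimensions [L^2 M T^-1], but power has dimensions [L^2 M T^-3].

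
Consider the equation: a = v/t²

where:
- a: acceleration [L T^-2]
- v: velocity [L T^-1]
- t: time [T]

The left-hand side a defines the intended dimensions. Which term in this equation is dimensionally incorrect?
The right-hand side term v/t²

a has dimensions [L T^-2], but v/t² has dimensions [L T^-3], so the term v/t² is dimensionally wrong for a.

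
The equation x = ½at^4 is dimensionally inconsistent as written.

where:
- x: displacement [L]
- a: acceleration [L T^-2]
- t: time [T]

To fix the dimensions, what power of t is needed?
The exponent of t should be 2: x = ½at^2

The LHS x has dimensions [L]; t has dimensions [T].
As written, the RHS ½at^4 (exponent 4 on t) has dimensions [L T^2], which does not match.
With exponent 2, the RHS ½at^2 has dimensions [L], matching the LHS.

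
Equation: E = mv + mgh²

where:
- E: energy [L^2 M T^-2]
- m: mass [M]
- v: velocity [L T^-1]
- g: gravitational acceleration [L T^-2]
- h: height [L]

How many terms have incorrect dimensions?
2

LHS E: [L^2 M T^-2]
- mv: [L M T^-1] ✗
- mgh²: [L^3 M T^-2] ✗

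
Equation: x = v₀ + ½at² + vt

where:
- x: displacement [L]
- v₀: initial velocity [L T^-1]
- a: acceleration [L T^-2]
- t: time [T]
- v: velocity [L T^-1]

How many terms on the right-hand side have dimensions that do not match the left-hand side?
1

LHS x: [L]
- v₀: [L T^-1] ✗
- ½at²: [L] ✓
- vt: [L] ✓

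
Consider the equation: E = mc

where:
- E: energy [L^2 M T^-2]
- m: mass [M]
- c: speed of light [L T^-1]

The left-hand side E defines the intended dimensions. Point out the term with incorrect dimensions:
The right-hand side term mc

E has dimensions [L^2 M T^-2], but mc has dimensions [L M T^-1], so the term mc is dimensionally wrong for E.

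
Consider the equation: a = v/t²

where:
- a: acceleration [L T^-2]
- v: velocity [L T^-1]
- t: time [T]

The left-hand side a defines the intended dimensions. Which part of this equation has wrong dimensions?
The right-hand side term v/t²

a has dimensions [L T^-2], but v/t² has dimensions [L T^-3], so the term v/t² is dimensionally wrong for a.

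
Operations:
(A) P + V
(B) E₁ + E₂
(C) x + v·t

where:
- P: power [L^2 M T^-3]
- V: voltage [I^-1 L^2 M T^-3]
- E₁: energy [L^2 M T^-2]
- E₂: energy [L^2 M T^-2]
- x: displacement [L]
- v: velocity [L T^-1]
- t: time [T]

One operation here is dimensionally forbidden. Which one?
(A) P + V

(A) P + V: P [L^2 M T^-3] and V [I^-1 L^2 M T^-3] — different dimensions cannot be added/subtracted ✗
(B) E₁ + E₂: E₁ [L^2 M T^-2] and E₂ [L^2 M T^-2] — same dimensions ✓
(C) x + v·t: x [L] and v·t [L] — same dimensions ✓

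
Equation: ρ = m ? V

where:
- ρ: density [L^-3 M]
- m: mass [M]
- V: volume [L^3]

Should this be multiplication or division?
division (÷): ρ = m ÷ V

ρ [L^-3 M]; m [M]; V [L^3].
m × V → [L^3 M] ✗
m ÷ V → [L^-3 M] ✓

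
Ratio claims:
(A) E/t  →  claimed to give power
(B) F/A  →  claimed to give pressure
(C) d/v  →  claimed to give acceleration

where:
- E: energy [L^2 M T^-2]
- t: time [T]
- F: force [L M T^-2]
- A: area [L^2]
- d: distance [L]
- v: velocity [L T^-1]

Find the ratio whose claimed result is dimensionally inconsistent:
(C) d/v does not give acceleration

(A) E/t: [L^2 M T^-3] = power [L^2 M T^-3] ✓
(B) F/A: [L^-1 M T^-2] = pressure [L^-1 M T^-2] ✓
(C) d/v: [T] ≠ acceleration [L T^-2] ✗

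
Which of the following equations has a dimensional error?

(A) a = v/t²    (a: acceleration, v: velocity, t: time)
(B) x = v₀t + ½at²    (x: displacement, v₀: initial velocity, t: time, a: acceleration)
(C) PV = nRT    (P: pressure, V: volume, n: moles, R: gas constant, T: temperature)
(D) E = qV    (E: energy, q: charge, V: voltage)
(A) a = v/t²

The equation (A) a = v/t² is dimensionally incorrect.

LHS (a): [L T^-2]
RHS (v/t²): [L T^-3] ✗

The dimensions do not match. The other three equations balance.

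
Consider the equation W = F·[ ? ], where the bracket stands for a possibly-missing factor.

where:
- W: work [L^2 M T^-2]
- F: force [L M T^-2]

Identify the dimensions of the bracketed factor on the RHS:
[L] — length (e.g. a distance d)

W has dimensions [L^2 M T^-2]; F has dimensions [L M T^-2].
The bracketed factor must supply [L^2 M T^-2] / [L M T^-2] = [L].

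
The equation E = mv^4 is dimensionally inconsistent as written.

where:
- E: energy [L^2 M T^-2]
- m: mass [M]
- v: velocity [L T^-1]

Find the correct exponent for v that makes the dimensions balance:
The exponent of v should be 2: E = mv^2

The LHS E has dimensions [L^2 M T^-2]; v has dimensions [L T^-1].
As written, the RHS mv^4 (exponent 4 on v) has dimensions [L^4 M T^-4], which does not match.
With exponent 2, the RHS mv^2 has dimensions [L^2 M T^-2], matching the LHS.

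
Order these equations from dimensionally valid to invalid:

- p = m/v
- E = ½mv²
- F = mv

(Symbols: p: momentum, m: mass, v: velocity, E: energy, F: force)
Dimensionally correct: E = ½mv²
Dimensionally incorrect: p = m/v, F = mv
Ordered (correct first, then incorrect): E = ½mv², p = m/v, F = mv

- p = m/v: LHS [L M T^-1], RHS [L^-1 M T] → incorrect ✗
- E = ½mv²: LHS [L^2 M T^-2], RHS [L^2 M T^-2] → correct ✓
- F = mv: LHS [L M T^-2], RHS [L M T^-1] → incorrect ✗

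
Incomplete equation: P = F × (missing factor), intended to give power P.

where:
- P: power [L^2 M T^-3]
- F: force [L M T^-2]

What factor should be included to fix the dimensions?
v (velocity), dimensions [L T^-1]

P has dimensions [L^2 M T^-3] and F has dimensions [L M T^-2].
The missing factor must have dimensions [L^2 M T^-3] / [L M T^-2] = [L T^-1], i.e. velocity (v).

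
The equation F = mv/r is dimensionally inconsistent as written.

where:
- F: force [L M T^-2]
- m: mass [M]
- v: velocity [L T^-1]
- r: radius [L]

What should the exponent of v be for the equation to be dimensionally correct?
The exponent of v should be 2: F = mv^2/r

The LHS F has dimensions [L M T^-2]; v has dimensions [L T^-1].
As written, the RHS mv/r (exponent 1 on v) has dimensions [M T^-1], which does not match.
With exponent 2, the RHS mv^2/r has dimensions [L M T^-2], matching the LHS.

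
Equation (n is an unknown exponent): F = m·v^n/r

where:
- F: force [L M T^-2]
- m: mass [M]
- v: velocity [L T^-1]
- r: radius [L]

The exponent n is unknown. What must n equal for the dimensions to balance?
n = 2

F has dimensions [L M T^-2]; v has dimensions [L T^-1].
The rest of the RHS has dimensions [L^-1 M], so v^n must supply [L^2 T^-2].
With n = 2: m·v^2/r has dimensions [L M T^-2], matching the LHS ✓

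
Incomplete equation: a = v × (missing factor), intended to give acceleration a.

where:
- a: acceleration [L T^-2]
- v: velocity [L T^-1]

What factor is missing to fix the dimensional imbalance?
1/t (inverse time), dimensions [T^-1]

a has dimensions [L T^-2] and v has dimensions [L T^-1].
The missing factor must have dimensions [L T^-2] / [L T^-1] = [T^-1], i.e. inverse time (1/t).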